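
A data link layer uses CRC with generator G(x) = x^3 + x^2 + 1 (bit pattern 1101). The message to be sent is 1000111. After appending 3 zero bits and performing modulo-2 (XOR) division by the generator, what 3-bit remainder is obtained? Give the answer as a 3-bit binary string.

Append 3 zeros: 1000111000. Divide by 1101 (XOR where the leading bit is 1):
  pos 0: 1000 XOR 1101 = 0101
  pos 1: 1011 XOR 1101 = 0110
  pos 2: 1101 XOR 1101 = 0000
  pos 6: 1000 XOR 1101 = 0101
Remainder (last 3 bits) = 101. This is the CRC / FCS.

101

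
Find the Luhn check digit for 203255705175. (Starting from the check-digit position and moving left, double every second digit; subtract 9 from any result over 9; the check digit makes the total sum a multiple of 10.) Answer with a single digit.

3

Partial digits right→left: 5 7 1 5 0 7 5 5 2 3 0 2
Double every second digit counting from the check-digit position (so the 1st, 3rd, 5th, ... of the partial from the right).
  doubled (with −9 where >9): 1 2 0 1 4 0 → sum 8
  kept as-is: 7 5 7 5 3 2 → sum 29
Total = 8 + 29 = 37.
Check digit = (10 − (37 mod 10)) mod 10 = 3.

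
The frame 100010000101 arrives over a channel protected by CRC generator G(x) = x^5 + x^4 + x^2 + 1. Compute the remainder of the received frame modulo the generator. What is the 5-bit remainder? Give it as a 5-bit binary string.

Modulo-2 division of 100010000101 by 110101:
  pos 0: 100010 XOR 110101 = 010111
  pos 1: 101110 XOR 110101 = 011011
  pos 2: 110110 XOR 110101 = 000011
  pos 6: 110101 XOR 110101 = 000000
Remainder = 00000 (zero — the frame passes the CRC check).

00000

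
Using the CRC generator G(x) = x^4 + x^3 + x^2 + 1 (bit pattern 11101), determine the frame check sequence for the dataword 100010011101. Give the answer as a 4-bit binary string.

Append 4 zeros: 1000100111010000. Divide by 11101 (XOR where the leading bit is 1):
  pos 0: 10001 XOR 11101 = 01100
  pos 1: 11000 XOR 11101 = 00101
  pos 3: 10101 XOR 11101 = 01000
  pos 4: 10001 XOR 11101 = 01100
  pos 5: 11001 XOR 11101 = 00100
  pos 7: 10001 XOR 11101 = 01100
  pos 8: 11000 XOR 11101 = 00101
  pos 10: 10100 XOR 11101 = 01001
  pos 11: 10010 XOR 11101 = 01111
Remainder (last 4 bits) = 1111. This is the CRC / FCS.

1111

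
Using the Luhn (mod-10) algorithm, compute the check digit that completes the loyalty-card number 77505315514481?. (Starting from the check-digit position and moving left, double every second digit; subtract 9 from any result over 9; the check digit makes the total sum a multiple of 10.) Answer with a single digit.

1

Partial digits right→left: 1 8 4 4 1 5 5 1 3 5 0 5 7 7
Double every second digit counting from the check-digit position (so the 1st, 3rd, 5th, ... of the partial from the right).
  doubled (with −9 where >9): 2 8 2 1 6 0 5 → sum 24
  kept as-is: 8 4 5 1 5 5 7 → sum 35
Total = 24 + 35 = 59.
Check digit = (10 − (59 mod 10)) mod 10 = 1.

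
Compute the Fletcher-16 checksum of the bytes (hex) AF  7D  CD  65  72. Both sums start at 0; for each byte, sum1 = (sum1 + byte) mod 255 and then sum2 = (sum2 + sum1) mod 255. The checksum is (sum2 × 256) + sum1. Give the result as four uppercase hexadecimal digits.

0BD2

Running sums (mod 255):
  after byte 0 (AF): sum1=175, sum2=175
  after byte 1 (7D): sum1=45, sum2=220
  after byte 2 (CD): sum1=250, sum2=215
  after byte 3 (65): sum1=96, sum2=56
  after byte 4 (72): sum1=210, sum2=11
Checksum = sum2·256 + sum1 = 11·256 + 210 = 3026 = 0x0BD2.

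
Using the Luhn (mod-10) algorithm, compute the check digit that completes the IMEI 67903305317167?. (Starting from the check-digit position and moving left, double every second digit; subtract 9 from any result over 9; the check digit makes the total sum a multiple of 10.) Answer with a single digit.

5

Partial digits right→left: 7 6 1 7 1 3 5 0 3 3 0 9 7 6
Double every second digit counting from the check-digit position (so the 1st, 3rd, 5th, ... of the partial from the right).
  doubled (with −9 where >9): 5 2 2 1 6 0 5 → sum 21
  kept as-is: 6 7 3 0 3 9 6 → sum 34
Total = 21 + 34 = 55.
Check digit = (10 − (55 mod 10)) mod 10 = 5.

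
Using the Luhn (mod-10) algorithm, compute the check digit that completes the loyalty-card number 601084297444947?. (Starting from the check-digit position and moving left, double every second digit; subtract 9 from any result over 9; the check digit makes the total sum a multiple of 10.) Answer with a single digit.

Partial digits right→left: 7 4 9 4 4 4 7 9 2 4 8 0 1 0 6
Double every second digit counting from the check-digit position (so the 1st, 3rd, 5th, ... of the partial from the right).
  doubled (with −9 where >9): 5 9 8 5 4 7 2 3 → sum 43
  kept as-is: 4 4 4 9 4 0 0 → sum 25
Total = 43 + 25 = 68.
Check digit = (10 − (68 mod 10)) mod 10 = 2.

2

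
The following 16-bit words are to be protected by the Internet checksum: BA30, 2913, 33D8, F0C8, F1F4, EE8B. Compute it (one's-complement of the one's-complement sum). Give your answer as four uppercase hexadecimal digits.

One's-complement addition (fold any carry out of bit 15 back into bit 0):
  0xBA30 + 0x2913 = 0x0E343
  0xE343 + 0x33D8 = 0x1171B → wrap carry → 0x171C
  0x171C + 0xF0C8 = 0x107E4 → wrap carry → 0x07E5
  0x07E5 + 0xF1F4 = 0x0F9D9
  0xF9D9 + 0xEE8B = 0x1E864 → wrap carry → 0xE865
One's-complement sum = 0xE865.
Checksum = ~0xE865 & 0xFFFF = 0x179A.

179A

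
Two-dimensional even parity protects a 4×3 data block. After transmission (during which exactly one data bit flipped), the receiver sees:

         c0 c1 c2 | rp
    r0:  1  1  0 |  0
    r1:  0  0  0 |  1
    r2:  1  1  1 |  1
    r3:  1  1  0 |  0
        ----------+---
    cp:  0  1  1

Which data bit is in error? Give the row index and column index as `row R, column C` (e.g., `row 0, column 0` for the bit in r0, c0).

Recompute each row's even parity and compare to rp:
  r0: data parity 0, sent rp 0 → ok
  r1: data parity 0, sent rp 1 → mismatch
  r2: data parity 1, sent rp 1 → ok
  r3: data parity 0, sent rp 0 → ok
Recompute each column's even parity and compare to cp:
  c0: data parity 1, sent cp 0 → mismatch
  c1: data parity 1, sent cp 1 → ok
  c2: data parity 1, sent cp 1 → ok
Exactly one row (r1) and one column (c0) fail → the flipped bit is at their intersection.

row 1, column 0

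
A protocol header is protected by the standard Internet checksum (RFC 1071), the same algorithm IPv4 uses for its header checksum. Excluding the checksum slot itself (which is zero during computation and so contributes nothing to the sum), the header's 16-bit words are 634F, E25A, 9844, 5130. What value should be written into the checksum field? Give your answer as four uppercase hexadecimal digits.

One's-complement addition (fold any carry out of bit 15 back into bit 0):
  0x634F + 0xE25A = 0x145A9 → wrap carry → 0x45AA
  0x45AA + 0x9844 = 0x0DDEE
  0xDDEE + 0x5130 = 0x12F1E → wrap carry → 0x2F1F
One's-complement sum = 0x2F1F.
Checksum = ~0x2F1F & 0xFFFF = 0xD0E0.

D0E0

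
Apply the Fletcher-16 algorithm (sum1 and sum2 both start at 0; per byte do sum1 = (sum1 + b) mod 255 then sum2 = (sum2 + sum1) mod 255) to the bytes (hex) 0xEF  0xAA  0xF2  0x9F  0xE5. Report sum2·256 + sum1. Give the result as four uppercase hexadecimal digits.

Running sums (mod 255):
  after byte 0 (0xEF): sum1=239, sum2=239
  after byte 1 (0xAA): sum1=154, sum2=138
  after byte 2 (0xF2): sum1=141, sum2=24
  after byte 3 (0x9F): sum1=45, sum2=69
  after byte 4 (0xE5): sum1=19, sum2=88
Checksum = sum2·256 + sum1 = 88·256 + 19 = 22547 = 0x5813.

5813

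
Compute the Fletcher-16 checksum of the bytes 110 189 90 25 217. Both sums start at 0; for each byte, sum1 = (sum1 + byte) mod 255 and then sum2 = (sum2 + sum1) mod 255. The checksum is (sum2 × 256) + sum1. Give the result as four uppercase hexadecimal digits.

Running sums (mod 255):
  after byte 0 (110): sum1=110, sum2=110
  after byte 1 (189): sum1=44, sum2=154
  after byte 2 (90): sum1=134, sum2=33
  after byte 3 (25): sum1=159, sum2=192
  after byte 4 (217): sum1=121, sum2=58
Checksum = sum2·256 + sum1 = 58·256 + 121 = 14969 = 0x3A79.

3A79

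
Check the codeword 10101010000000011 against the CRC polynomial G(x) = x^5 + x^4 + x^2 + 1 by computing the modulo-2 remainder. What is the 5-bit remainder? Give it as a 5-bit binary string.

00000

Modulo-2 division of 10101010000000011 by 110101:
  pos 0: 101010 XOR 110101 = 011111
  pos 1: 111111 XOR 110101 = 001010
  pos 3: 101000 XOR 110101 = 011101
  pos 4: 111010 XOR 110101 = 001111
  pos 6: 111100 XOR 110101 = 001001
  pos 8: 100100 XOR 110101 = 010001
  pos 9: 100010 XOR 110101 = 010111
  pos 10: 101111 XOR 110101 = 011010
  pos 11: 110101 XOR 110101 = 000000
Remainder = 00000 (zero — the frame passes the CRC check).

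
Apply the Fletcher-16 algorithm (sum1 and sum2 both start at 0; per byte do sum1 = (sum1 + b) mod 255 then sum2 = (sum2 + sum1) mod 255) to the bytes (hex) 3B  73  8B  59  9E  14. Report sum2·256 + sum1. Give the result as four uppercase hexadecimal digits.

3046

Running sums (mod 255):
  after byte 0 (3B): sum1=59, sum2=59
  after byte 1 (73): sum1=174, sum2=233
  after byte 2 (8B): sum1=58, sum2=36
  after byte 3 (59): sum1=147, sum2=183
  after byte 4 (9E): sum1=50, sum2=233
  after byte 5 (14): sum1=70, sum2=48
Checksum = sum2·256 + sum1 = 48·256 + 70 = 12358 = 0x3046.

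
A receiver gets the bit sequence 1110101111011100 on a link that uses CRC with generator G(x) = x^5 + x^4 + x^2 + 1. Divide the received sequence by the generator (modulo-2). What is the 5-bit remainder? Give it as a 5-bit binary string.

Modulo-2 division of 1110101111011100 by 110101:
  pos 0: 111010 XOR 110101 = 001111
  pos 2: 111111 XOR 110101 = 001010
  pos 4: 101011 XOR 110101 = 011110
  pos 5: 111100 XOR 110101 = 001001
  pos 7: 100111 XOR 110101 = 010010
  pos 8: 100101 XOR 110101 = 010000
  pos 9: 100000 XOR 110101 = 010101
  pos 10: 101010 XOR 110101 = 011111
Remainder = 11111 (nonzero — an error is detected).

11111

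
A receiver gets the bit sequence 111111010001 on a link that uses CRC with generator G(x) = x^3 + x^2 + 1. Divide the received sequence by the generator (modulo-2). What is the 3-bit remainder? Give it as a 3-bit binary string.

Modulo-2 division of 111111010001 by 1101:
  pos 0: 1111 XOR 1101 = 0010
  pos 2: 1011 XOR 1101 = 0110
  pos 3: 1100 XOR 1101 = 0001
  pos 6: 1100 XOR 1101 = 0001
Remainder = 101 (nonzero — an error is detected).

101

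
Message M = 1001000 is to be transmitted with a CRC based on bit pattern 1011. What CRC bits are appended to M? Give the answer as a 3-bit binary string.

001

Append 3 zeros: 1001000000. Divide by 1011 (XOR where the leading bit is 1):
  pos 0: 1001 XOR 1011 = 0010
  pos 2: 1000 XOR 1011 = 0011
  pos 4: 1100 XOR 1011 = 0111
  pos 5: 1110 XOR 1011 = 0101
  pos 6: 1010 XOR 1011 = 0001
Remainder (last 3 bits) = 001. This is the CRC / FCS.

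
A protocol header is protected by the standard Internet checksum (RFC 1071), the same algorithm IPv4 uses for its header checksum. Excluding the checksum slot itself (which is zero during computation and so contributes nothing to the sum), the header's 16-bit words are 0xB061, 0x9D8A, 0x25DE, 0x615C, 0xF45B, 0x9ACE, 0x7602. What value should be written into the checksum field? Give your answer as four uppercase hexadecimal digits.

One's-complement addition (fold any carry out of bit 15 back into bit 0):
  0xB061 + 0x9D8A = 0x14DEB → wrap carry → 0x4DEC
  0x4DEC + 0x25DE = 0x073CA
  0x73CA + 0x615C = 0x0D526
  0xD526 + 0xF45B = 0x1C981 → wrap carry → 0xC982
  0xC982 + 0x9ACE = 0x16450 → wrap carry → 0x6451
  0x6451 + 0x7602 = 0x0DA53
One's-complement sum = 0xDA53.
Checksum = ~0xDA53 & 0xFFFF = 0x25AC.

25AC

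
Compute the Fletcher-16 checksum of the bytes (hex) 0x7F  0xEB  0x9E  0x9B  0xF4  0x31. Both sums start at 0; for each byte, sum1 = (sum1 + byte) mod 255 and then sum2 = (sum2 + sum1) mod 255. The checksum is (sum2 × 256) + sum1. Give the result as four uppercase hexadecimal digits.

Running sums (mod 255):
  after byte 0 (0x7F): sum1=127, sum2=127
  after byte 1 (0xEB): sum1=107, sum2=234
  after byte 2 (0x9E): sum1=10, sum2=244
  after byte 3 (0x9B): sum1=165, sum2=154
  after byte 4 (0xF4): sum1=154, sum2=53
  after byte 5 (0x31): sum1=203, sum2=1
Checksum = sum2·256 + sum1 = 1·256 + 203 = 459 = 0x01CB.

01CB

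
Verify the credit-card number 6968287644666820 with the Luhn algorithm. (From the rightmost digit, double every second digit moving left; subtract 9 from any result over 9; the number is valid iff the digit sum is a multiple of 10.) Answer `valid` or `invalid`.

invalid

From the right, keep odd positions and double even positions (subtract 9 from any doubled value over 9):
  doubled (positions 2,4,...): 4 3 3 8 5 4 3 3 → sum 33
  kept (positions 1,3,...): 0 8 6 4 6 8 8 9 → sum 49
Total = 82.
82 mod 10 = 2, so the number is invalid.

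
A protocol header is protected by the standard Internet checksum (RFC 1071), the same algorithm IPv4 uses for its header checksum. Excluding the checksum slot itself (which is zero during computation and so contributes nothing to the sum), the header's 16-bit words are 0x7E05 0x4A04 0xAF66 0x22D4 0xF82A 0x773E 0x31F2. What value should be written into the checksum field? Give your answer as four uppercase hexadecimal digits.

C45F

One's-complement addition (fold any carry out of bit 15 back into bit 0):
  0x7E05 + 0x4A04 = 0x0C809
  0xC809 + 0xAF66 = 0x1776F → wrap carry → 0x7770
  0x7770 + 0x22D4 = 0x09A44
  0x9A44 + 0xF82A = 0x1926E → wrap carry → 0x926F
  0x926F + 0x773E = 0x109AD → wrap carry → 0x09AE
  0x09AE + 0x31F2 = 0x03BA0
One's-complement sum = 0x3BA0.
Checksum = ~0x3BA0 & 0xFFFF = 0xC45F.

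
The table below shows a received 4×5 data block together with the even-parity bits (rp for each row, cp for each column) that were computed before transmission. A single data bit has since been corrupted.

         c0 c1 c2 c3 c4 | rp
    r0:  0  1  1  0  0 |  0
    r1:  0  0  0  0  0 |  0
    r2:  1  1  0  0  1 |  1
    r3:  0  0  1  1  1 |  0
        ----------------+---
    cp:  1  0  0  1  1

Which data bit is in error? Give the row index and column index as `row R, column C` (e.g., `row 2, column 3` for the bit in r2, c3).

Recompute each row's even parity and compare to rp:
  r0: data parity 0, sent rp 0 → ok
  r1: data parity 0, sent rp 0 → ok
  r2: data parity 1, sent rp 1 → ok
  r3: data parity 1, sent rp 0 → mismatch
Recompute each column's even parity and compare to cp:
  c0: data parity 1, sent cp 1 → ok
  c1: data parity 0, sent cp 0 → ok
  c2: data parity 0, sent cp 0 → ok
  c3: data parity 1, sent cp 1 → ok
  c4: data parity 0, sent cp 1 → mismatch
Exactly one row (r3) and one column (c4) fail → the flipped bit is at their intersection.

row 3, column 4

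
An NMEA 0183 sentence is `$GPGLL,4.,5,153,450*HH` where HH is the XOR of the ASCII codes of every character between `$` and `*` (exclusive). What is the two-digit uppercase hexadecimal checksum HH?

79

XOR the ASCII codes of the payload characters:
  'G' = 0x47 → acc = 0x47
  'P' = 0x50 → acc = 0x17
  'G' = 0x47 → acc = 0x50
  'L' = 0x4C → acc = 0x1C
  'L' = 0x4C → acc = 0x50
  ',' = 0x2C → acc = 0x7C
  '4' = 0x34 → acc = 0x48
  '.' = 0x2E → acc = 0x66
  ',' = 0x2C → acc = 0x4A
  '5' = 0x35 → acc = 0x7F
  ',' = 0x2C → acc = 0x53
  '1' = 0x31 → acc = 0x62
  '5' = 0x35 → acc = 0x57
  '3' = 0x33 → acc = 0x64
  ',' = 0x2C → acc = 0x48
  '4' = 0x34 → acc = 0x7C
  '5' = 0x35 → acc = 0x49
  '0' = 0x30 → acc = 0x79
Checksum = 0x79.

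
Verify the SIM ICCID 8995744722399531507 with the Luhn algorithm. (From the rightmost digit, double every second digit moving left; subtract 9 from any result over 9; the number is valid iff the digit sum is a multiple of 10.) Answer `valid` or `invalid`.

From the right, keep odd positions and double even positions (subtract 9 from any doubled value over 9):
  doubled (positions 2,4,...): 0 2 1 9 4 5 8 1 9 → sum 39
  kept (positions 1,3,...): 7 5 3 9 3 2 4 7 9 8 → sum 57
Total = 96.
96 mod 10 = 6, so the number is invalid.

invalid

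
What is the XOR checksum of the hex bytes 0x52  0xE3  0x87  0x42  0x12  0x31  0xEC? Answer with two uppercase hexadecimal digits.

BB

XOR the bytes together:
  start with 0x52
  0x52 ⊕ 0xE3 = 0xB1
  0xB1 ⊕ 0x87 = 0x36
  0x36 ⊕ 0x42 = 0x74
  0x74 ⊕ 0x12 = 0x66
  0x66 ⊕ 0x31 = 0x57
  0x57 ⊕ 0xEC = 0xBB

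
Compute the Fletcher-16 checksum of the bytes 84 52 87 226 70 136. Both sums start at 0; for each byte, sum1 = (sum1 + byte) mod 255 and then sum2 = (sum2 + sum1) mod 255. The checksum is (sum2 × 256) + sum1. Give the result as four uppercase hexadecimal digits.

1A91

Running sums (mod 255):
  after byte 0 (84): sum1=84, sum2=84
  after byte 1 (52): sum1=136, sum2=220
  after byte 2 (87): sum1=223, sum2=188
  after byte 3 (226): sum1=194, sum2=127
  after byte 4 (70): sum1=9, sum2=136
  after byte 5 (136): sum1=145, sum2=26
Checksum = sum2·256 + sum1 = 26·256 + 145 = 6801 = 0x1A91.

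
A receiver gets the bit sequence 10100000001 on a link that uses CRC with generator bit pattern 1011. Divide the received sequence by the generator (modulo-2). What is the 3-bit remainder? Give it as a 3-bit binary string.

Modulo-2 division of 10100000001 by 1011:
  pos 0: 1010 XOR 1011 = 0001
  pos 3: 1000 XOR 1011 = 0011
  pos 5: 1100 XOR 1011 = 0111
  pos 6: 1110 XOR 1011 = 0101
  pos 7: 1011 XOR 1011 = 0000
Remainder = 000 (zero — the frame passes the CRC check).

000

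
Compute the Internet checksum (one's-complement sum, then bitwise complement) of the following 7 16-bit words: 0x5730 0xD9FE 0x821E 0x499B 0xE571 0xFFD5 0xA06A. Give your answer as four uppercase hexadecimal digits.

7D64

One's-complement addition (fold any carry out of bit 15 back into bit 0):
  0x5730 + 0xD9FE = 0x1312E → wrap carry → 0x312F
  0x312F + 0x821E = 0x0B34D
  0xB34D + 0x499B = 0x0FCE8
  0xFCE8 + 0xE571 = 0x1E259 → wrap carry → 0xE25A
  0xE25A + 0xFFD5 = 0x1E22F → wrap carry → 0xE230
  0xE230 + 0xA06A = 0x1829A → wrap carry → 0x829B
One's-complement sum = 0x829B.
Checksum = ~0x829B & 0xFFFF = 0x7D64.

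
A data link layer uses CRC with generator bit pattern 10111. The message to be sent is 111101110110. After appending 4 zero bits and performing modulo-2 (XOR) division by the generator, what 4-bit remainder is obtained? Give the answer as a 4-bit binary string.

1101

Append 4 zeros: 1111011101100000. Divide by 10111 (XOR where the leading bit is 1):
  pos 0: 11110 XOR 10111 = 01001
  pos 1: 10011 XOR 10111 = 00100
  pos 3: 10011 XOR 10111 = 00100
  pos 5: 10001 XOR 10111 = 00110
  pos 7: 11010 XOR 10111 = 01101
  pos 8: 11010 XOR 10111 = 01101
  pos 9: 11010 XOR 10111 = 01101
  pos 10: 11010 XOR 10111 = 01101
  pos 11: 11010 XOR 10111 = 01101
Remainder (last 4 bits) = 1101. This is the CRC / FCS.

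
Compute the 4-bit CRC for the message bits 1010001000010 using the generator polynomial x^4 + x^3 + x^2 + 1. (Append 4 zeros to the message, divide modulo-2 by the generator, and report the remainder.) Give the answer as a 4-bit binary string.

Append 4 zeros: 10100010000100000. Divide by 11101 (XOR where the leading bit is 1):
  pos 0: 10100 XOR 11101 = 01001
  pos 1: 10010 XOR 11101 = 01111
  pos 2: 11111 XOR 11101 = 00010
  pos 5: 10000 XOR 11101 = 01101
  pos 6: 11010 XOR 11101 = 00111
  pos 8: 11110 XOR 11101 = 00011
  pos 11: 11000 XOR 11101 = 00101
Remainder (last 4 bits) = 1010. This is the CRC / FCS.

1010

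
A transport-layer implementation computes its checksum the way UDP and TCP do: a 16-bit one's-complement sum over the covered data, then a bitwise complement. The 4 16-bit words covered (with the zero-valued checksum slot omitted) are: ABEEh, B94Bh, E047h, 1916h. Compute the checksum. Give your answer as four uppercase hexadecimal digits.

A167

One's-complement addition (fold any carry out of bit 15 back into bit 0):
  0xABEE + 0xB94B = 0x16539 → wrap carry → 0x653A
  0x653A + 0xE047 = 0x14581 → wrap carry → 0x4582
  0x4582 + 0x1916 = 0x05E98
One's-complement sum = 0x5E98.
Checksum = ~0x5E98 & 0xFFFF = 0xA167.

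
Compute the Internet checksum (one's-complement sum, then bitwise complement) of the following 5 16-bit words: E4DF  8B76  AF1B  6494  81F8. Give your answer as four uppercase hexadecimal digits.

FA00

One's-complement addition (fold any carry out of bit 15 back into bit 0):
  0xE4DF + 0x8B76 = 0x17055 → wrap carry → 0x7056
  0x7056 + 0xAF1B = 0x11F71 → wrap carry → 0x1F72
  0x1F72 + 0x6494 = 0x08406
  0x8406 + 0x81F8 = 0x105FE → wrap carry → 0x05FF
One's-complement sum = 0x05FF.
Checksum = ~0x05FF & 0xFFFF = 0xFA00.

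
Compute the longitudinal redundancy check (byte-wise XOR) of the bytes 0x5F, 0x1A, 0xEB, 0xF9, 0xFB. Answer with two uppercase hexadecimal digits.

XOR the bytes together:
  start with 0x5F
  0x5F ⊕ 0x1A = 0x45
  0x45 ⊕ 0xEB = 0xAE
  0xAE ⊕ 0xF9 = 0x57
  0x57 ⊕ 0xFB = 0xAC

AC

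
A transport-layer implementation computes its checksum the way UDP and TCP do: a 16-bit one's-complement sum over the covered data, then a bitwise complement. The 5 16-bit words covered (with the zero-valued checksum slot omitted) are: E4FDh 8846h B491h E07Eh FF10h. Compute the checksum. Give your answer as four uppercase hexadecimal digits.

One's-complement addition (fold any carry out of bit 15 back into bit 0):
  0xE4FD + 0x8846 = 0x16D43 → wrap carry → 0x6D44
  0x6D44 + 0xB491 = 0x121D5 → wrap carry → 0x21D6
  0x21D6 + 0xE07E = 0x10254 → wrap carry → 0x0255
  0x0255 + 0xFF10 = 0x10165 → wrap carry → 0x0166
One's-complement sum = 0x0166.
Checksum = ~0x0166 & 0xFFFF = 0xFE99.

FE99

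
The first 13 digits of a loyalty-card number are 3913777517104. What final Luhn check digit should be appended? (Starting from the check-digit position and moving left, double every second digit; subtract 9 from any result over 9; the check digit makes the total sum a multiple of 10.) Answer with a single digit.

Partial digits right→left: 4 0 1 7 1 5 7 7 7 3 1 9 3
Double every second digit counting from the check-digit position (so the 1st, 3rd, 5th, ... of the partial from the right).
  doubled (with −9 where >9): 8 2 2 5 5 2 6 → sum 30
  kept as-is: 0 7 5 7 3 9 → sum 31
Total = 30 + 31 = 61.
Check digit = (10 − (61 mod 10)) mod 10 = 9.

9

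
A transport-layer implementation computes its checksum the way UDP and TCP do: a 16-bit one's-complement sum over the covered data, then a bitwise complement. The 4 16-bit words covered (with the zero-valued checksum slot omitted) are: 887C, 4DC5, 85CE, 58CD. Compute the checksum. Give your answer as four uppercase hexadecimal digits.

One's-complement addition (fold any carry out of bit 15 back into bit 0):
  0x887C + 0x4DC5 = 0x0D641
  0xD641 + 0x85CE = 0x15C0F → wrap carry → 0x5C10
  0x5C10 + 0x58CD = 0x0B4DD
One's-complement sum = 0xB4DD.
Checksum = ~0xB4DD & 0xFFFF = 0x4B22.

4B22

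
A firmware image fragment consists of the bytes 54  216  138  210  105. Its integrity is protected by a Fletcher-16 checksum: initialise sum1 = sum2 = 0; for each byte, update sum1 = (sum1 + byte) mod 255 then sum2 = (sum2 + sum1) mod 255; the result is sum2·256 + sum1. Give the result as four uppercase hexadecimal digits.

Running sums (mod 255):
  after byte 0 (54): sum1=54, sum2=54
  after byte 1 (216): sum1=15, sum2=69
  after byte 2 (138): sum1=153, sum2=222
  after byte 3 (210): sum1=108, sum2=75
  after byte 4 (105): sum1=213, sum2=33
Checksum = sum2·256 + sum1 = 33·256 + 213 = 8661 = 0x21D5.

21D5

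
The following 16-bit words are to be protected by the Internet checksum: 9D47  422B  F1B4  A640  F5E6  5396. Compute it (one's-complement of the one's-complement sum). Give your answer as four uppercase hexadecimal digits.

3F1A

One's-complement addition (fold any carry out of bit 15 back into bit 0):
  0x9D47 + 0x422B = 0x0DF72
  0xDF72 + 0xF1B4 = 0x1D126 → wrap carry → 0xD127
  0xD127 + 0xA640 = 0x17767 → wrap carry → 0x7768
  0x7768 + 0xF5E6 = 0x16D4E → wrap carry → 0x6D4F
  0x6D4F + 0x5396 = 0x0C0E5
One's-complement sum = 0xC0E5.
Checksum = ~0xC0E5 & 0xFFFF = 0x3F1A.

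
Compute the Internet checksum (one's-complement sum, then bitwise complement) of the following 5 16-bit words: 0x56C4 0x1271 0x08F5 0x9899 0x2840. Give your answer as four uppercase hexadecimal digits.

CCFB

One's-complement addition (fold any carry out of bit 15 back into bit 0):
  0x56C4 + 0x1271 = 0x06935
  0x6935 + 0x08F5 = 0x0722A
  0x722A + 0x9899 = 0x10AC3 → wrap carry → 0x0AC4
  0x0AC4 + 0x2840 = 0x03304
One's-complement sum = 0x3304.
Checksum = ~0x3304 & 0xFFFF = 0xCCFB.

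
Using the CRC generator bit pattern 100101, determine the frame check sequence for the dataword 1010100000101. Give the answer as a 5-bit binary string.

00001

Append 5 zeros: 101010000010100000. Divide by 100101 (XOR where the leading bit is 1):
  pos 0: 101010 XOR 100101 = 001111
  pos 2: 111100 XOR 100101 = 011001
  pos 3: 110010 XOR 100101 = 010111
  pos 4: 101110 XOR 100101 = 001011
  pos 6: 101110 XOR 100101 = 001011
  pos 8: 101110 XOR 100101 = 001011
  pos 10: 101100 XOR 100101 = 001001
  pos 12: 100100 XOR 100101 = 000001
Remainder (last 5 bits) = 00001. This is the CRC / FCS.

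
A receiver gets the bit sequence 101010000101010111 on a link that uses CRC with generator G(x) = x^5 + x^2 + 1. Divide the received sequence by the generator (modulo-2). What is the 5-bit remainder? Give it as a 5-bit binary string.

Modulo-2 division of 101010000101010111 by 100101:
  pos 0: 101010 XOR 100101 = 001111
  pos 2: 111100 XOR 100101 = 011001
  pos 3: 110010 XOR 100101 = 010111
  pos 4: 101111 XOR 100101 = 001010
  pos 6: 101001 XOR 100101 = 001100
  pos 8: 110001 XOR 100101 = 010100
  pos 9: 101000 XOR 100101 = 001101
  pos 11: 110111 XOR 100101 = 010010
  pos 12: 100101 XOR 100101 = 000000
Remainder = 00000 (zero — the frame passes the CRC check).

00000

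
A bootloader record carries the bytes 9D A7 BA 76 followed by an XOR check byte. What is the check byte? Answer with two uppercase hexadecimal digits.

F6

XOR the bytes together:
  start with 0x9D
  0x9D ⊕ 0xA7 = 0x3A
  0x3A ⊕ 0xBA = 0x80
  0x80 ⊕ 0x76 = 0xF6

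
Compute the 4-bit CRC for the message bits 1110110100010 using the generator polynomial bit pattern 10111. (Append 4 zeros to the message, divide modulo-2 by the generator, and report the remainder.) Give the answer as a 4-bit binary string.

Append 4 zeros: 11101101000100000. Divide by 10111 (XOR where the leading bit is 1):
  pos 0: 11101 XOR 10111 = 01010
  pos 1: 10101 XOR 10111 = 00010
  pos 4: 10010 XOR 10111 = 00101
  pos 6: 10100 XOR 10111 = 00011
  pos 9: 11100 XOR 10111 = 01011
  pos 10: 10110 XOR 10111 = 00001
Remainder (last 4 bits) = 0100. This is the CRC / FCS.

0100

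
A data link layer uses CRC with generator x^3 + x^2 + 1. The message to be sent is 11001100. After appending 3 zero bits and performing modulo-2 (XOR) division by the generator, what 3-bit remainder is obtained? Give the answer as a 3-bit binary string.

100

Append 3 zeros: 11001100000. Divide by 1101 (XOR where the leading bit is 1):
  pos 0: 1100 XOR 1101 = 0001
  pos 3: 1110 XOR 1101 = 0011
  pos 5: 1100 XOR 1101 = 0001
Remainder (last 3 bits) = 100. This is the CRC / FCS.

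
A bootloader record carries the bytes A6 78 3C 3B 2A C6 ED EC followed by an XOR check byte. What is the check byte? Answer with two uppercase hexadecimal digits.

XOR the bytes together:
  start with 0xA6
  0xA6 ⊕ 0x78 = 0xDE
  0xDE ⊕ 0x3C = 0xE2
  0xE2 ⊕ 0x3B = 0xD9
  0xD9 ⊕ 0x2A = 0xF3
  0xF3 ⊕ 0xC6 = 0x35
  0x35 ⊕ 0xED = 0xD8
  0xD8 ⊕ 0xEC = 0x34

34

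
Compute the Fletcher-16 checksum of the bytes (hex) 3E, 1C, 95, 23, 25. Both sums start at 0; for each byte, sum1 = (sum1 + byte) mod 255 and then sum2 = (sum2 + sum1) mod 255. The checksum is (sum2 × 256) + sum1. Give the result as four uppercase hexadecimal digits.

Running sums (mod 255):
  after byte 0 (3E): sum1=62, sum2=62
  after byte 1 (1C): sum1=90, sum2=152
  after byte 2 (95): sum1=239, sum2=136
  after byte 3 (23): sum1=19, sum2=155
  after byte 4 (25): sum1=56, sum2=211
Checksum = sum2·256 + sum1 = 211·256 + 56 = 54072 = 0xD338.

D338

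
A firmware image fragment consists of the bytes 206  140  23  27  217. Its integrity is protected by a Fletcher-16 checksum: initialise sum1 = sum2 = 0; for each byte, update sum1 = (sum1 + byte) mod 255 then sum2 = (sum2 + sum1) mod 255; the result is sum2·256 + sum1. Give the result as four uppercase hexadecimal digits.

9167

Running sums (mod 255):
  after byte 0 (206): sum1=206, sum2=206
  after byte 1 (140): sum1=91, sum2=42
  after byte 2 (23): sum1=114, sum2=156
  after byte 3 (27): sum1=141, sum2=42
  after byte 4 (217): sum1=103, sum2=145
Checksum = sum2·256 + sum1 = 145·256 + 103 = 37223 = 0x9167.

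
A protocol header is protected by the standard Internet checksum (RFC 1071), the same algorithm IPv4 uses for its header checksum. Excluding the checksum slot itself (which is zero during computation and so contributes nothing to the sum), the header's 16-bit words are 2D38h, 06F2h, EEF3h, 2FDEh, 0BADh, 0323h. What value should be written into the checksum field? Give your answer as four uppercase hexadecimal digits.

One's-complement addition (fold any carry out of bit 15 back into bit 0):
  0x2D38 + 0x06F2 = 0x0342A
  0x342A + 0xEEF3 = 0x1231D → wrap carry → 0x231E
  0x231E + 0x2FDE = 0x052FC
  0x52FC + 0x0BAD = 0x05EA9
  0x5EA9 + 0x0323 = 0x061CC
One's-complement sum = 0x61CC.
Checksum = ~0x61CC & 0xFFFF = 0x9E33.

9E33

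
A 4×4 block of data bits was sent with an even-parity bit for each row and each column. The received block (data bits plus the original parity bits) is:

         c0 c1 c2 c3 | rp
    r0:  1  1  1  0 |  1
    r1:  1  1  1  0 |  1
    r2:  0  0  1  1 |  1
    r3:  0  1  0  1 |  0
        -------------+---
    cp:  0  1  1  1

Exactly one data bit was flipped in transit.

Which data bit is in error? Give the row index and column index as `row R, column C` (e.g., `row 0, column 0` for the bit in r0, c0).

Recompute each row's even parity and compare to rp:
  r0: data parity 1, sent rp 1 → ok
  r1: data parity 1, sent rp 1 → ok
  r2: data parity 0, sent rp 1 → mismatch
  r3: data parity 0, sent rp 0 → ok
Recompute each column's even parity and compare to cp:
  c0: data parity 0, sent cp 0 → ok
  c1: data parity 1, sent cp 1 → ok
  c2: data parity 1, sent cp 1 → ok
  c3: data parity 0, sent cp 1 → mismatch
Exactly one row (r2) and one column (c3) fail → the flipped bit is at their intersection.

row 2, column 3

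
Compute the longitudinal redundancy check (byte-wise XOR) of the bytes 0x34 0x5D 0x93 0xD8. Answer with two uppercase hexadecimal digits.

XOR the bytes together:
  start with 0x34
  0x34 ⊕ 0x5D = 0x69
  0x69 ⊕ 0x93 = 0xFA
  0xFA ⊕ 0xD8 = 0x22

22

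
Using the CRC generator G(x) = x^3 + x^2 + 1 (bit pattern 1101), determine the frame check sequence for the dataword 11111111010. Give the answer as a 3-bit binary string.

Append 3 zeros: 11111111010000. Divide by 1101 (XOR where the leading bit is 1):
  pos 0: 1111 XOR 1101 = 0010
  pos 2: 1011 XOR 1101 = 0110
  pos 3: 1101 XOR 1101 = 0000
  pos 7: 1010 XOR 1101 = 0111
  pos 8: 1110 XOR 1101 = 0011
  pos 10: 1100 XOR 1101 = 0001
Remainder (last 3 bits) = 001. This is the CRC / FCS.

001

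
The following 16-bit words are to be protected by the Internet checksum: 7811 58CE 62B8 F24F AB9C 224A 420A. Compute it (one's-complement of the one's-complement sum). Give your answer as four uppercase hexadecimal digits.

One's-complement addition (fold any carry out of bit 15 back into bit 0):
  0x7811 + 0x58CE = 0x0D0DF
  0xD0DF + 0x62B8 = 0x13397 → wrap carry → 0x3398
  0x3398 + 0xF24F = 0x125E7 → wrap carry → 0x25E8
  0x25E8 + 0xAB9C = 0x0D184
  0xD184 + 0x224A = 0x0F3CE
  0xF3CE + 0x420A = 0x135D8 → wrap carry → 0x35D9
One's-complement sum = 0x35D9.
Checksum = ~0x35D9 & 0xFFFF = 0xCA26.

CA26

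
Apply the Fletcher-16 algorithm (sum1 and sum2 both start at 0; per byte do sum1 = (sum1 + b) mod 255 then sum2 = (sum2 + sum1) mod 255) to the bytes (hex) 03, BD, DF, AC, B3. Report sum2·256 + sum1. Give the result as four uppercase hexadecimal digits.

B201

Running sums (mod 255):
  after byte 0 (03): sum1=3, sum2=3
  after byte 1 (BD): sum1=192, sum2=195
  after byte 2 (DF): sum1=160, sum2=100
  after byte 3 (AC): sum1=77, sum2=177
  after byte 4 (B3): sum1=1, sum2=178
Checksum = sum2·256 + sum1 = 178·256 + 1 = 45569 = 0xB201.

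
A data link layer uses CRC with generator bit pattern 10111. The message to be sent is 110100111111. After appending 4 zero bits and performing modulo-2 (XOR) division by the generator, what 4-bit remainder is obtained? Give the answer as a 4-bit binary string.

Append 4 zeros: 1101001111110000. Divide by 10111 (XOR where the leading bit is 1):
  pos 0: 11010 XOR 10111 = 01101
  pos 1: 11010 XOR 10111 = 01101
  pos 2: 11011 XOR 10111 = 01100
  pos 3: 11001 XOR 10111 = 01110
  pos 4: 11101 XOR 10111 = 01010
  pos 5: 10101 XOR 10111 = 00010
  pos 8: 10110 XOR 10111 = 00001
Remainder (last 4 bits) = 1000. This is the CRC / FCS.

1000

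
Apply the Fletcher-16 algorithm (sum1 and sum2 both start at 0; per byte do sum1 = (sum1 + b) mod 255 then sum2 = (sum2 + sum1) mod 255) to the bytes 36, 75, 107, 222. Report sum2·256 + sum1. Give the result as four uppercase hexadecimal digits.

28B9

Running sums (mod 255):
  after byte 0 (36): sum1=36, sum2=36
  after byte 1 (75): sum1=111, sum2=147
  after byte 2 (107): sum1=218, sum2=110
  after byte 3 (222): sum1=185, sum2=40
Checksum = sum2·256 + sum1 = 40·256 + 185 = 10425 = 0x28B9.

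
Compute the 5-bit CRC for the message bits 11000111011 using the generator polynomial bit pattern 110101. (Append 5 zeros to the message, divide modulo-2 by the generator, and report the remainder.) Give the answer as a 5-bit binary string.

11001

Append 5 zeros: 1100011101100000. Divide by 110101 (XOR where the leading bit is 1):
  pos 0: 110001 XOR 110101 = 000100
  pos 3: 100110 XOR 110101 = 010011
  pos 4: 100111 XOR 110101 = 010010
  pos 5: 100101 XOR 110101 = 010000
  pos 6: 100000 XOR 110101 = 010101
  pos 7: 101010 XOR 110101 = 011111
  pos 8: 111110 XOR 110101 = 001011
  pos 10: 101100 XOR 110101 = 011001
Remainder (last 5 bits) = 11001. This is the CRC / FCS.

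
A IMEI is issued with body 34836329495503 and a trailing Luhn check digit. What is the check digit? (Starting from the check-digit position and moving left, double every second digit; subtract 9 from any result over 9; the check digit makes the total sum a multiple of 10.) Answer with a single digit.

Partial digits right→left: 3 0 5 5 9 4 9 2 3 6 3 8 4 3
Double every second digit counting from the check-digit position (so the 1st, 3rd, 5th, ... of the partial from the right).
  doubled (with −9 where >9): 6 1 9 9 6 6 8 → sum 45
  kept as-is: 0 5 4 2 6 8 3 → sum 28
Total = 45 + 28 = 73.
Check digit = (10 − (73 mod 10)) mod 10 = 7.

7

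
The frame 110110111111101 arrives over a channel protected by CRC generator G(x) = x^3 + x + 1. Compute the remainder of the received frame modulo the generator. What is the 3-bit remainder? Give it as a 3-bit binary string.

Modulo-2 division of 110110111111101 by 1011:
  pos 0: 1101 XOR 1011 = 0110
  pos 1: 1101 XOR 1011 = 0110
  pos 2: 1100 XOR 1011 = 0111
  pos 3: 1111 XOR 1011 = 0100
  pos 4: 1001 XOR 1011 = 0010
  pos 6: 1011 XOR 1011 = 0000
  pos 10: 1110 XOR 1011 = 0101
  pos 11: 1011 XOR 1011 = 0000
Remainder = 000 (zero — the frame passes the CRC check).

000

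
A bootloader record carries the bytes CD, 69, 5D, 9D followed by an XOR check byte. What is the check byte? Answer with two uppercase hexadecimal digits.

64

XOR the bytes together:
  start with 0xCD
  0xCD ⊕ 0x69 = 0xA4
  0xA4 ⊕ 0x5D = 0xF9
  0xF9 ⊕ 0x9D = 0x64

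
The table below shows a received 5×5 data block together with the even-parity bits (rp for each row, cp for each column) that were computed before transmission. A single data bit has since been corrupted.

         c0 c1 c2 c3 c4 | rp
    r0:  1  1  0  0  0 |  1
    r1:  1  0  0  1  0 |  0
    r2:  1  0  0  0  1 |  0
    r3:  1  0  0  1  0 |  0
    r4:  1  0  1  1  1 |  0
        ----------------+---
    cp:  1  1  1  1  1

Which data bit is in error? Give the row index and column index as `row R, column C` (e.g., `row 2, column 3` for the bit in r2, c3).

row 0, column 4

Recompute each row's even parity and compare to rp:
  r0: data parity 0, sent rp 1 → mismatch
  r1: data parity 0, sent rp 0 → ok
  r2: data parity 0, sent rp 0 → ok
  r3: data parity 0, sent rp 0 → ok
  r4: data parity 0, sent rp 0 → ok
Recompute each column's even parity and compare to cp:
  c0: data parity 1, sent cp 1 → ok
  c1: data parity 1, sent cp 1 → ok
  c2: data parity 1, sent cp 1 → ok
  c3: data parity 1, sent cp 1 → ok
  c4: data parity 0, sent cp 1 → mismatch
Exactly one row (r0) and one column (c4) fail → the flipped bit is at their intersection.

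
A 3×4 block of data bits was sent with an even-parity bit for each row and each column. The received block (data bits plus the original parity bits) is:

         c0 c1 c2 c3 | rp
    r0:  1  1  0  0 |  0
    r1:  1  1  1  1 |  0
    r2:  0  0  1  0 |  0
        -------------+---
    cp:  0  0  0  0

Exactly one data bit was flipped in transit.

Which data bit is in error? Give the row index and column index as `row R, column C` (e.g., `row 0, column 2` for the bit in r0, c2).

row 2, column 3

Recompute each row's even parity and compare to rp:
  r0: data parity 0, sent rp 0 → ok
  r1: data parity 0, sent rp 0 → ok
  r2: data parity 1, sent rp 0 → mismatch
Recompute each column's even parity and compare to cp:
  c0: data parity 0, sent cp 0 → ok
  c1: data parity 0, sent cp 0 → ok
  c2: data parity 0, sent cp 0 → ok
  c3: data parity 1, sent cp 0 → mismatch
Exactly one row (r2) and one column (c3) fail → the flipped bit is at their intersection.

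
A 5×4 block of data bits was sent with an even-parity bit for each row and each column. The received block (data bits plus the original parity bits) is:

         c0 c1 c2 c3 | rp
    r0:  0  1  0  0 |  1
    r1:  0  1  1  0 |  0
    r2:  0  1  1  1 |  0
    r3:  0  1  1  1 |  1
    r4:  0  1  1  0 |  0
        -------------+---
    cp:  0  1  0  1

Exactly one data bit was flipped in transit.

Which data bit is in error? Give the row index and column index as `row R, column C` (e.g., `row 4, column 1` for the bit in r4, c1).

row 2, column 3

Recompute each row's even parity and compare to rp:
  r0: data parity 1, sent rp 1 → ok
  r1: data parity 0, sent rp 0 → ok
  r2: data parity 1, sent rp 0 → mismatch
  r3: data parity 1, sent rp 1 → ok
  r4: data parity 0, sent rp 0 → ok
Recompute each column's even parity and compare to cp:
  c0: data parity 0, sent cp 0 → ok
  c1: data parity 1, sent cp 1 → ok
  c2: data parity 0, sent cp 0 → ok
  c3: data parity 0, sent cp 1 → mismatch
Exactly one row (r2) and one column (c3) fail → the flipped bit is at their intersection.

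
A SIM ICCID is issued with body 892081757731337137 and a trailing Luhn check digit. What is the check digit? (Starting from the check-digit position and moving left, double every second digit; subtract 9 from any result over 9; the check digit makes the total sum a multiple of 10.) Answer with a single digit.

Partial digits right→left: 7 3 1 7 3 3 1 3 7 7 5 7 1 8 0 2 9 8
Double every second digit counting from the check-digit position (so the 1st, 3rd, 5th, ... of the partial from the right).
  doubled (with −9 where >9): 5 2 6 2 5 1 2 0 9 → sum 32
  kept as-is: 3 7 3 3 7 7 8 2 8 → sum 48
Total = 32 + 48 = 80.
Check digit = (10 − (80 mod 10)) mod 10 = 0.

0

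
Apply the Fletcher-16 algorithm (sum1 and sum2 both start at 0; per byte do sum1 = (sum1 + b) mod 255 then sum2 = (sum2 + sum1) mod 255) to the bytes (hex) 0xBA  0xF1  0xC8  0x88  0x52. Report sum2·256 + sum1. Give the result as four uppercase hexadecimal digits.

Running sums (mod 255):
  after byte 0 (0xBA): sum1=186, sum2=186
  after byte 1 (0xF1): sum1=172, sum2=103
  after byte 2 (0xC8): sum1=117, sum2=220
  after byte 3 (0x88): sum1=253, sum2=218
  after byte 4 (0x52): sum1=80, sum2=43
Checksum = sum2·256 + sum1 = 43·256 + 80 = 11088 = 0x2B50.

2B50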